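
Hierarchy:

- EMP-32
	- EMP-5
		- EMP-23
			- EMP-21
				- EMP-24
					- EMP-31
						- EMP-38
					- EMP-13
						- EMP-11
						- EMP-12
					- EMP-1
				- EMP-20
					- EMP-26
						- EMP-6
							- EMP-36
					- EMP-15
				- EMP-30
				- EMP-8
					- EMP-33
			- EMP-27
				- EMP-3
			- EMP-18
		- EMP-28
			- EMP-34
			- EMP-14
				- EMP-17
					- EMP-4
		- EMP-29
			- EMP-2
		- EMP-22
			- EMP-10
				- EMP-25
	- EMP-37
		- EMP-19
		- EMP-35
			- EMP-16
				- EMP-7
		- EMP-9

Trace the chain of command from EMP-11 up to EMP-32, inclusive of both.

EMP-11 reports to EMP-13. EMP-13 reports to EMP-24. EMP-24 reports to EMP-21. EMP-21 reports to EMP-23. EMP-23 reports to EMP-5. EMP-5 reports to EMP-32. EMP-32 is at the top.

EMP-11 -> EMP-13 -> EMP-24 -> EMP-21 -> EMP-23 -> EMP-5 -> EMP-32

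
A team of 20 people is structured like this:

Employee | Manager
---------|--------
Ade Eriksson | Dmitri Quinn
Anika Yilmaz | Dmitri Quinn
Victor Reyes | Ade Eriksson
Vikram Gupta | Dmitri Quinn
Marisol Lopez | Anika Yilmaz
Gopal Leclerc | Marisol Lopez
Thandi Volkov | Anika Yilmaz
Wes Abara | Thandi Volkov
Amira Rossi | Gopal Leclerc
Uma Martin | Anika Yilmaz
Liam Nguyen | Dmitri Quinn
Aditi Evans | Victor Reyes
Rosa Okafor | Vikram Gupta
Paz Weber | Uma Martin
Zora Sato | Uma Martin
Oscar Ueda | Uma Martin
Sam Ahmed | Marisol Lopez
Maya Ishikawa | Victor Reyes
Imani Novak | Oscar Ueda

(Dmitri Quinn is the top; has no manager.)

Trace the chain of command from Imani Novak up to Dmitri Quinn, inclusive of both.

Imani Novak -> Oscar Ueda -> Uma Martin -> Anika Yilmaz -> Dmitri Quinn

Imani Novak reports to Oscar Ueda. Oscar Ueda reports to Uma Martin. Uma Martin reports to Anika Yilmaz. Anika Yilmaz reports to Dmitri Quinn. Dmitri Quinn is at the top.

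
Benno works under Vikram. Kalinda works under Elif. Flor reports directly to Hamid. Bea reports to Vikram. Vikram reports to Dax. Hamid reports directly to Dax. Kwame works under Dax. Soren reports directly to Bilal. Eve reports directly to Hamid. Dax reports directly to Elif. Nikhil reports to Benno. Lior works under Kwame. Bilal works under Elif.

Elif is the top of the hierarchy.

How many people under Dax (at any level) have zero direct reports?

The people in Dax's organization with no one reporting to them are Lior, Bea, Nikhil, Eve, Flor. That is 5.

5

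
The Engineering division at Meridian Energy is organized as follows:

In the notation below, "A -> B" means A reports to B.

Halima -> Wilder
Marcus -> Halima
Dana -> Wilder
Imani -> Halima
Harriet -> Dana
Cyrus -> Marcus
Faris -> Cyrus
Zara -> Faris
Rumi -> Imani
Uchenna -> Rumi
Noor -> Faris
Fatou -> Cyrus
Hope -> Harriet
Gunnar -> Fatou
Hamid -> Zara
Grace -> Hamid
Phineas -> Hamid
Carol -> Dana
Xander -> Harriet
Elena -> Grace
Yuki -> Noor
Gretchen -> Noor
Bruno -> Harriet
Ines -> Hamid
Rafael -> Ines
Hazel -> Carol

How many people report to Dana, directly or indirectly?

Dana directly manages Harriet, Carol. Under Harriet: Bruno, Xander, Hope (3). Under Carol: Hazel (1). So Dana's organization is 2 direct reports plus everyone under them: 4 + 2 = 6.

6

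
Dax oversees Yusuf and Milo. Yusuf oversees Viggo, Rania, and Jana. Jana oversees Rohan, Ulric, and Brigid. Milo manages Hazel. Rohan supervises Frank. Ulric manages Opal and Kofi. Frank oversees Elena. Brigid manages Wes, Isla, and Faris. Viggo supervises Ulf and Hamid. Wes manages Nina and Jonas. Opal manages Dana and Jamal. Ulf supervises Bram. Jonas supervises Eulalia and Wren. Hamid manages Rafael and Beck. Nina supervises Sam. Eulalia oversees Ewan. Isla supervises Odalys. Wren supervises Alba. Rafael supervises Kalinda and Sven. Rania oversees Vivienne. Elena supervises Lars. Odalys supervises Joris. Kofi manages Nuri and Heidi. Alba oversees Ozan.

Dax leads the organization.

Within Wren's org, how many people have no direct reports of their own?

The only person in Wren's organization with no one reporting to them is Ozan. That is 1.

1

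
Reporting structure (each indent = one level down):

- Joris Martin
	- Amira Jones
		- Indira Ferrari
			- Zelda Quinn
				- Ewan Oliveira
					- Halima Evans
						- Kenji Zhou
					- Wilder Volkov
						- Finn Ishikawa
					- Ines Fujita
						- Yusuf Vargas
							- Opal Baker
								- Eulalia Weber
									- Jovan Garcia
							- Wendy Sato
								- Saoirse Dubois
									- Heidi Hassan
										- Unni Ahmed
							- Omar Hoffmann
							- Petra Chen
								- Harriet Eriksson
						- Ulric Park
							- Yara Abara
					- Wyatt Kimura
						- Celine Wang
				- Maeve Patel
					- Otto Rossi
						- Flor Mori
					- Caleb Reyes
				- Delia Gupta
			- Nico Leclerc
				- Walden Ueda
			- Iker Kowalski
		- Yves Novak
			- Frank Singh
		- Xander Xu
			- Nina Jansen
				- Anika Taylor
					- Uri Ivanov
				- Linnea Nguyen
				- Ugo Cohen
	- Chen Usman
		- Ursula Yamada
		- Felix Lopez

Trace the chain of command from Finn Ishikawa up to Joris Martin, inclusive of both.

Finn Ishikawa reports to Wilder Volkov. Wilder Volkov reports to Ewan Oliveira. Ewan Oliveira reports to Zelda Quinn. Zelda Quinn reports to Indira Ferrari. Indira Ferrari reports to Amira Jones. Amira Jones reports to Joris Martin. Joris Martin is at the top.

Finn Ishikawa -> Wilder Volkov -> Ewan Oliveira -> Zelda Quinn -> Indira Ferrari -> Amira Jones -> Joris Martin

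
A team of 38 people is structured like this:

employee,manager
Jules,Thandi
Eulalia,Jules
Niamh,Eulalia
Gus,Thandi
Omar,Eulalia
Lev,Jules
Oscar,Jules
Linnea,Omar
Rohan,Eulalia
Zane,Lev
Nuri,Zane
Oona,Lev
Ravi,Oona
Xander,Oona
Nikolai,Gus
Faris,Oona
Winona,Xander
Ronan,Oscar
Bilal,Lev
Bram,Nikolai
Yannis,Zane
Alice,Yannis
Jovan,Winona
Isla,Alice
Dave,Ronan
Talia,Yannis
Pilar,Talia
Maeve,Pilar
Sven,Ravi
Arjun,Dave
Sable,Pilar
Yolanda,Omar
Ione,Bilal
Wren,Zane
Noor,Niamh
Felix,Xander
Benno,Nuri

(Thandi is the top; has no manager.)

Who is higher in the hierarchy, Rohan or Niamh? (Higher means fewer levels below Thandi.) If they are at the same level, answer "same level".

Both Rohan and Niamh are 3 levels below Thandi.

same level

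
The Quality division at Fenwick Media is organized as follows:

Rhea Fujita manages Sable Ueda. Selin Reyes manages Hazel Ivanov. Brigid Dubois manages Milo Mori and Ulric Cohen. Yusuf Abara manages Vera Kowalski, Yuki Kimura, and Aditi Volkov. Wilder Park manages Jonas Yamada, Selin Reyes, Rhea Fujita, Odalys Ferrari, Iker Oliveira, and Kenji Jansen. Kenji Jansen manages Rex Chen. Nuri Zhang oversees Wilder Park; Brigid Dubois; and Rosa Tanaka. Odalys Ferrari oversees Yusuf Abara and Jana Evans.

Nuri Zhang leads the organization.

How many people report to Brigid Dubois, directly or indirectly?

Brigid Dubois directly manages Milo Mori, Ulric Cohen. Milo Mori has no reports. Ulric Cohen has no reports. So Brigid Dubois's organization is 2 direct reports plus everyone under them: 1 + 1 = 2.

2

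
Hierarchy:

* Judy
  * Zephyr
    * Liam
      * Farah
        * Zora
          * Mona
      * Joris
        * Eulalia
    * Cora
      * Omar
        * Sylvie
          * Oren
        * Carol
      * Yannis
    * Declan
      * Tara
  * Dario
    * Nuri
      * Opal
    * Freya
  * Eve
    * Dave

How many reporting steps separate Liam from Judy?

2

Chain from Liam up to Judy: Liam → Zephyr → Judy. That is 2 steps up, so Liam is 2 levels below Judy.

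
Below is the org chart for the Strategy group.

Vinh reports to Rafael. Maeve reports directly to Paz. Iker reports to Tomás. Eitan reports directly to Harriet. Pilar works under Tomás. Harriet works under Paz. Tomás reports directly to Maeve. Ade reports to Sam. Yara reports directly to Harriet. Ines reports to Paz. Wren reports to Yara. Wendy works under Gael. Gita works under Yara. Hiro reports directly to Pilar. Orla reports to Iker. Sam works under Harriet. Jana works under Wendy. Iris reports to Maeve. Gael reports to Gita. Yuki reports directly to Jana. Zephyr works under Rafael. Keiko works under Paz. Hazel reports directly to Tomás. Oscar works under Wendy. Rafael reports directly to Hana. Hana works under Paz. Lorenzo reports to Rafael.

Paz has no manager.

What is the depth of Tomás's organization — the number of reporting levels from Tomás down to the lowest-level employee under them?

2

The longest chain under Tomás runs Tomás → Iker → Orla, which is 2 levels below Tomás.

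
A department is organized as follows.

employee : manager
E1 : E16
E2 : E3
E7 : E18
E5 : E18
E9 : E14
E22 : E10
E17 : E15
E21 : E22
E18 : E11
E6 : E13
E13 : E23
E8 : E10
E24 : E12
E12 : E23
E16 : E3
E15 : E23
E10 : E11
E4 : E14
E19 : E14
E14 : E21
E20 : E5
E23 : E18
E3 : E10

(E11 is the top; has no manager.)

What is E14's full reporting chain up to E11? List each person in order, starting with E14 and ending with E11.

E14 -> E21 -> E22 -> E10 -> E11

E14 reports to E21. E21 reports to E22. E22 reports to E10. E10 reports to E11. E11 is at the top.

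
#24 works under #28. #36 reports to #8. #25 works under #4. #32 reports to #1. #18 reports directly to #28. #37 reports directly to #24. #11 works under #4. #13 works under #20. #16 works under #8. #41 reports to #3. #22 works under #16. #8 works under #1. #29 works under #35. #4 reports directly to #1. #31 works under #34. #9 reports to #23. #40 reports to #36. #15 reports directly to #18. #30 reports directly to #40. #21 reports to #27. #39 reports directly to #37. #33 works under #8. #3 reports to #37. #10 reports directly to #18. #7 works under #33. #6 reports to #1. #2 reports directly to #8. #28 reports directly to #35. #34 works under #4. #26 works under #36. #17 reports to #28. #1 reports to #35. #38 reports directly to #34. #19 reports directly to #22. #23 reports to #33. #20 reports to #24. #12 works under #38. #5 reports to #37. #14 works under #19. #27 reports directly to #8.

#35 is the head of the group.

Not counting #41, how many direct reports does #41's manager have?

#41 reports to #3, and #3 has no other direct reports. #41 has 0 peers.

0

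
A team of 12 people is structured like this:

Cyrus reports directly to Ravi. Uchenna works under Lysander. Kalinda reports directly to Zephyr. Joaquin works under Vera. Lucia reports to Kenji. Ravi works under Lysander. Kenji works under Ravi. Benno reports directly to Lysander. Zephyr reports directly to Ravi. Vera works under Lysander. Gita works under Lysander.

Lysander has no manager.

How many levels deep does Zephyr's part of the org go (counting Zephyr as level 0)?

1

The longest chain under Zephyr runs Zephyr → Kalinda, which is 1 level below Zephyr.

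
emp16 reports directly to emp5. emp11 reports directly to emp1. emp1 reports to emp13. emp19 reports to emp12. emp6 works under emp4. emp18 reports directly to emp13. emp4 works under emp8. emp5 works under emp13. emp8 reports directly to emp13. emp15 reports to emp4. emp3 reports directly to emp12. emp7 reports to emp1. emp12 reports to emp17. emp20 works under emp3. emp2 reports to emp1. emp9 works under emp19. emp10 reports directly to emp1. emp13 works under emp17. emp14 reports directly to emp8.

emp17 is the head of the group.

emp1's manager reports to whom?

emp1 reports to emp13, and emp13 reports to emp17. So emp1's skip-level manager is emp17.

emp17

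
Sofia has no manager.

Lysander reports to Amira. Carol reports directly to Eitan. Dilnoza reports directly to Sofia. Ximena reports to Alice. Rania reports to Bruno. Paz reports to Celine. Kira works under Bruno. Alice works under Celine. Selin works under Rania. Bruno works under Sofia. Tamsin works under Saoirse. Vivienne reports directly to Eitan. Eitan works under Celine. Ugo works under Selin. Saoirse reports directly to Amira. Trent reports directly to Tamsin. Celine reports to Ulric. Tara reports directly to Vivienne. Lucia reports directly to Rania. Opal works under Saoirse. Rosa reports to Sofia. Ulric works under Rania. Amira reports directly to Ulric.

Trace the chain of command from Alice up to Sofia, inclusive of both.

Alice -> Celine -> Ulric -> Rania -> Bruno -> Sofia

Alice reports to Celine. Celine reports to Ulric. Ulric reports to Rania. Rania reports to Bruno. Bruno reports to Sofia. Sofia is at the top.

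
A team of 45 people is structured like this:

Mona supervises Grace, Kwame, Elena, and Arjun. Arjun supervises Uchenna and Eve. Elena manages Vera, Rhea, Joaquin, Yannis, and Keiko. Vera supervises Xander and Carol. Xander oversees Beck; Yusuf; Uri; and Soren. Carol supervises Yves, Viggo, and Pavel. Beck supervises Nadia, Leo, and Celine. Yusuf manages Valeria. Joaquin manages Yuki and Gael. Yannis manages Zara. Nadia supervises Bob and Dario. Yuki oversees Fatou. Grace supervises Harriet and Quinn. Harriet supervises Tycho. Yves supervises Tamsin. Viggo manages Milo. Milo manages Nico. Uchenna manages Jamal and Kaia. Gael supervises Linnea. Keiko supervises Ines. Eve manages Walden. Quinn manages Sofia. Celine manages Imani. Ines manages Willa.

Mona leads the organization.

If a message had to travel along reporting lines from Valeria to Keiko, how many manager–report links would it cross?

Valeria is 4 levels below Elena, and Keiko is 1 level below Elena (their lowest common manager). The shortest path runs up from Valeria to Elena and back down to Keiko: 4 + 1 = 5 links.

5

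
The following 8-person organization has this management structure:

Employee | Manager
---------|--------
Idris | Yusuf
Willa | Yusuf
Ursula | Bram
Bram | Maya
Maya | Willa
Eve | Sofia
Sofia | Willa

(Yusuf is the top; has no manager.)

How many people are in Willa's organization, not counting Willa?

Willa directly manages Sofia, Maya. Under Sofia: Eve (1). Under Maya: Bram, Ursula (2). So Willa's organization is 2 direct reports plus everyone under them: 2 + 3 = 5.

5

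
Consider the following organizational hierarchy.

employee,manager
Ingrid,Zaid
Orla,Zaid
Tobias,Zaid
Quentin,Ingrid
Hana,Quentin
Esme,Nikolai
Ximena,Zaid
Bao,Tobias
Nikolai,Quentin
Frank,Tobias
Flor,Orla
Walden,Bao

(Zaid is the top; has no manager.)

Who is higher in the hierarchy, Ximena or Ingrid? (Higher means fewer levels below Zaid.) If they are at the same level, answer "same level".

same level

Both Ximena and Ingrid are 1 level below Zaid.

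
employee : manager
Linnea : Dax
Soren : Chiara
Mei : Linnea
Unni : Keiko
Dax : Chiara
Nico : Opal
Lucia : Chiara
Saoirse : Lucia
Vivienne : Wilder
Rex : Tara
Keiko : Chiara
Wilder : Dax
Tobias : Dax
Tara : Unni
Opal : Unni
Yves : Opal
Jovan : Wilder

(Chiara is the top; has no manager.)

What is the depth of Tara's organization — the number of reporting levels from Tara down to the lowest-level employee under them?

The longest chain under Tara runs Tara → Rex, which is 1 level below Tara.

1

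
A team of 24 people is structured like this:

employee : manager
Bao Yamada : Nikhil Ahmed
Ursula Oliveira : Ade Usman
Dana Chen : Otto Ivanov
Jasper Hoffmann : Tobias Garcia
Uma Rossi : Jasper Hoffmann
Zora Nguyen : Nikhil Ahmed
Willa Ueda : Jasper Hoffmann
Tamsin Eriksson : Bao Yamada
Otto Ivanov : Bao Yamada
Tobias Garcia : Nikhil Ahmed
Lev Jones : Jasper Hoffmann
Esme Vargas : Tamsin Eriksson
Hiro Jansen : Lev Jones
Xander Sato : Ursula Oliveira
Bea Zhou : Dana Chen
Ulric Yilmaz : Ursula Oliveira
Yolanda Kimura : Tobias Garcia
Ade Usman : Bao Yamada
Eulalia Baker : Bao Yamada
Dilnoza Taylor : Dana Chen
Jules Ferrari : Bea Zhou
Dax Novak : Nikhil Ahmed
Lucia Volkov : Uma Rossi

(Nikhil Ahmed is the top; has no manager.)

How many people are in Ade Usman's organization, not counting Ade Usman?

3

Ade Usman directly manages Ursula Oliveira. Under Ursula Oliveira: Ulric Yilmaz, Xander Sato (2). That's 3 in total.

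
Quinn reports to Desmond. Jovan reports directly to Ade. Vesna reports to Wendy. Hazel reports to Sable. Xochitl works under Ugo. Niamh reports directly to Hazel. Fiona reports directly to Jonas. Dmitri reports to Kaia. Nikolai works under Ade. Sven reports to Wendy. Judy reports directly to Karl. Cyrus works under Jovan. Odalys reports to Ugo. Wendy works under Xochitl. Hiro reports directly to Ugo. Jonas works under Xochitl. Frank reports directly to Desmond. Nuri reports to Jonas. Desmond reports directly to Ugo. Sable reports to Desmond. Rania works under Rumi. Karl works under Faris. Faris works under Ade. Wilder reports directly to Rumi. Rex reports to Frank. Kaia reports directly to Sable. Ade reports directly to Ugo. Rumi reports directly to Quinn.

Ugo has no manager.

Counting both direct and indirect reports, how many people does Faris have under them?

2

Faris directly manages Karl. Under Karl: Judy (1). That's 2 in total.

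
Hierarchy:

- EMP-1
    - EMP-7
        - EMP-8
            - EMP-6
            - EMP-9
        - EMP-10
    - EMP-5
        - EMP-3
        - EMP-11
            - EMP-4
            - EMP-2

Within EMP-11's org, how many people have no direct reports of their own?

The people in EMP-11's organization with no one reporting to them are EMP-2, EMP-4. That is 2.

2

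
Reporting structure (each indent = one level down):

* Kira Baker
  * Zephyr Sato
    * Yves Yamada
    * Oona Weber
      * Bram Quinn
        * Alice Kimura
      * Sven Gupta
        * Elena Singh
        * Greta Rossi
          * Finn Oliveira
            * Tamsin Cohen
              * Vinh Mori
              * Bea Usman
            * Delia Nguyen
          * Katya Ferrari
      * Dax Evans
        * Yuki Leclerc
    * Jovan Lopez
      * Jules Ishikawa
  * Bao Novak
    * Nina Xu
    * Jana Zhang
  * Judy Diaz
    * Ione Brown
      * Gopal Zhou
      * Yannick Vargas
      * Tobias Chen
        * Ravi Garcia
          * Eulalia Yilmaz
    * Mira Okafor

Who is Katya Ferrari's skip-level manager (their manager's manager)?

Sven Gupta

Katya Ferrari reports to Greta Rossi, and Greta Rossi reports to Sven Gupta. So Katya Ferrari's skip-level manager is Sven Gupta.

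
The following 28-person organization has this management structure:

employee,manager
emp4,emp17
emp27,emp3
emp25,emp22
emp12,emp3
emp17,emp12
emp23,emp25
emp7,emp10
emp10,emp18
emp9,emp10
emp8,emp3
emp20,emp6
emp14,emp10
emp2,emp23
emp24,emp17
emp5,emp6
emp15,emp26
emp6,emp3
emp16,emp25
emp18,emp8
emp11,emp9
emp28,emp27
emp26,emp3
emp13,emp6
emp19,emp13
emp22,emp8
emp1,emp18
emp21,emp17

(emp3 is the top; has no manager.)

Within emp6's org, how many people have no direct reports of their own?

The people in emp6's organization with no one reporting to them are emp20, emp19, emp5. That is 3.

3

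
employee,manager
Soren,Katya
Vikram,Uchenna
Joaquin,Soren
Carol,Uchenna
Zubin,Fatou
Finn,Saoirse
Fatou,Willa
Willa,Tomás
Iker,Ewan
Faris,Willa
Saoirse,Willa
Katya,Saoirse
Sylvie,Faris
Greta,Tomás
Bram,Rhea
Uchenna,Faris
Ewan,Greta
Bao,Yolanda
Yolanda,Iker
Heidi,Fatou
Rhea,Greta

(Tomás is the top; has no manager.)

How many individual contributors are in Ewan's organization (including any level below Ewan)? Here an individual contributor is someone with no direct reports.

1

The only person in Ewan's organization with no one reporting to them is Bao. That is 1.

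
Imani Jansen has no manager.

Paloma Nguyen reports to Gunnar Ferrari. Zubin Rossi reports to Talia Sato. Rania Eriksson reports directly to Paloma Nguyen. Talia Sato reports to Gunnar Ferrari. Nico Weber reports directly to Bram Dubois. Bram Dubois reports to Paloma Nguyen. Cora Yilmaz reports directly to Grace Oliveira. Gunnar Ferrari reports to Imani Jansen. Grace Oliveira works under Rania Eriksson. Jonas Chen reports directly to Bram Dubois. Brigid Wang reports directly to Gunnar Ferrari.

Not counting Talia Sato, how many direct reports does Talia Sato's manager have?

2

Talia Sato reports to Gunnar Ferrari. Gunnar Ferrari's other direct reports are Paloma Nguyen, Brigid Wang — 2 peers.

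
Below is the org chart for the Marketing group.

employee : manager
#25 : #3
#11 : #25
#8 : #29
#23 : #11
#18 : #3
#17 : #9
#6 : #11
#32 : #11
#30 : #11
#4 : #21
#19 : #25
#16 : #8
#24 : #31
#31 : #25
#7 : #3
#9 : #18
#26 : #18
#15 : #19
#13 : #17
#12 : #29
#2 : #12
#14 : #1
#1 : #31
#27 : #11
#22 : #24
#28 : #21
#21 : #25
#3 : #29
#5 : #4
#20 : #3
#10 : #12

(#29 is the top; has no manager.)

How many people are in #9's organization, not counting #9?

2

#9 directly manages #17. Under #17: #13 (1). That's 2 in total.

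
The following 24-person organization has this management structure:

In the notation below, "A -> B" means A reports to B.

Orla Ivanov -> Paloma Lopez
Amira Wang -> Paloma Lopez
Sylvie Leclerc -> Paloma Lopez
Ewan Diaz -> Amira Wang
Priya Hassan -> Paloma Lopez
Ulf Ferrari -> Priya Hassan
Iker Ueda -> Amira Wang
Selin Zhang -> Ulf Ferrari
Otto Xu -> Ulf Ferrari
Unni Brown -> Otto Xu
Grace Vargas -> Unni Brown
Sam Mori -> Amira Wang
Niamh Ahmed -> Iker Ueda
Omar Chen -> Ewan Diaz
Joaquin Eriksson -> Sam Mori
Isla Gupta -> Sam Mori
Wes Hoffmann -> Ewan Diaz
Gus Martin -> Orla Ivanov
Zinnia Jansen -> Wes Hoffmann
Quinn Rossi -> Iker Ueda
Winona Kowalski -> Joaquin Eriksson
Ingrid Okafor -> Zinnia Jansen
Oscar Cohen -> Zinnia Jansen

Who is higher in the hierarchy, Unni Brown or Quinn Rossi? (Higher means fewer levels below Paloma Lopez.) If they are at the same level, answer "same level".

Quinn Rossi

Unni Brown is 4 levels below Paloma Lopez; Quinn Rossi is 3. Quinn Rossi is higher.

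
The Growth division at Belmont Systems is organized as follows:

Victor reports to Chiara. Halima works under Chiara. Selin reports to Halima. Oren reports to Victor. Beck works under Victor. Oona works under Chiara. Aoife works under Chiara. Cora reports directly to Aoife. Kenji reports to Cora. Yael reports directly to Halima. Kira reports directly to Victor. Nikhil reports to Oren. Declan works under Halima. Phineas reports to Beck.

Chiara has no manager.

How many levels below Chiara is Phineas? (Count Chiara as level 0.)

3

Chain from Phineas up to Chiara: Phineas → Beck → Victor → Chiara. That is 3 steps up, so Phineas is 3 levels below Chiara.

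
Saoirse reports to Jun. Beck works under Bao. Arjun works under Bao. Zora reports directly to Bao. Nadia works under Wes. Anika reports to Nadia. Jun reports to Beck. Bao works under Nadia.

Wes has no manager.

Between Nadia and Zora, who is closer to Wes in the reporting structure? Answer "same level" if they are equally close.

Nadia is 1 level below Wes; Zora is 3. Nadia is higher.

Nadia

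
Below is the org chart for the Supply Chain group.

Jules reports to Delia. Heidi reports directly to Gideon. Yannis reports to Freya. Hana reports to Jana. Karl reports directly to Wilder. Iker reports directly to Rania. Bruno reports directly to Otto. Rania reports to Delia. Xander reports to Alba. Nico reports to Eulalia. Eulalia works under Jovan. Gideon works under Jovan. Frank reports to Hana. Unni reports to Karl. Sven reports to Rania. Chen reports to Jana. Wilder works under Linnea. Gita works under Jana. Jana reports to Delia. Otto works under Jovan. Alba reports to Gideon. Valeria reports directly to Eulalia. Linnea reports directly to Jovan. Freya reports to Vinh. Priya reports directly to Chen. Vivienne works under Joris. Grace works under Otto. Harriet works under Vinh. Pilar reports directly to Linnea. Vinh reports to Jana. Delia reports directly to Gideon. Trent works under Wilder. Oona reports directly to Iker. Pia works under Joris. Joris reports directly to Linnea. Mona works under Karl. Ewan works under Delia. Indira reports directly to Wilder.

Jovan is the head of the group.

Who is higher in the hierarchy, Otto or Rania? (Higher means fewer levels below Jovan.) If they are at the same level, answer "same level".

Otto

Otto is 1 level below Jovan; Rania is 3. Otto is higher.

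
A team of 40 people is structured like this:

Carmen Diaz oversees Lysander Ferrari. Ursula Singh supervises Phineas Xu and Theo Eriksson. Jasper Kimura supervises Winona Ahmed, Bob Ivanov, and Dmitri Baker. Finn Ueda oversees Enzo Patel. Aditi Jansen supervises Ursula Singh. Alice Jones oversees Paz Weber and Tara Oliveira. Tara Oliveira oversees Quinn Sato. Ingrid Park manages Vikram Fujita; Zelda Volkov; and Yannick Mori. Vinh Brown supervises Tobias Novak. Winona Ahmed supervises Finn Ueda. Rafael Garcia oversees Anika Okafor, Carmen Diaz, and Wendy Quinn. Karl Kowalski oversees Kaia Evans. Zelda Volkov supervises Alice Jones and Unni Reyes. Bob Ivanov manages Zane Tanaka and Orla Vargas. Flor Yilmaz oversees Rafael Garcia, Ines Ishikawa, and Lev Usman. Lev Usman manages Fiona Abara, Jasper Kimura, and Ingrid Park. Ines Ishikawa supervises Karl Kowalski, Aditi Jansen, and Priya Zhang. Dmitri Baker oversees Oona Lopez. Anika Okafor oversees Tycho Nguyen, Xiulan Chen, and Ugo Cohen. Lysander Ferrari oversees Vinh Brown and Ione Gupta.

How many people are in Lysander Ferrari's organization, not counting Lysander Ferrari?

Lysander Ferrari directly manages Vinh Brown, Ione Gupta. Under Vinh Brown: Tobias Novak (1). Ione Gupta has no reports. So Lysander Ferrari's organization is 2 direct reports plus everyone under them: 2 + 1 = 3.

3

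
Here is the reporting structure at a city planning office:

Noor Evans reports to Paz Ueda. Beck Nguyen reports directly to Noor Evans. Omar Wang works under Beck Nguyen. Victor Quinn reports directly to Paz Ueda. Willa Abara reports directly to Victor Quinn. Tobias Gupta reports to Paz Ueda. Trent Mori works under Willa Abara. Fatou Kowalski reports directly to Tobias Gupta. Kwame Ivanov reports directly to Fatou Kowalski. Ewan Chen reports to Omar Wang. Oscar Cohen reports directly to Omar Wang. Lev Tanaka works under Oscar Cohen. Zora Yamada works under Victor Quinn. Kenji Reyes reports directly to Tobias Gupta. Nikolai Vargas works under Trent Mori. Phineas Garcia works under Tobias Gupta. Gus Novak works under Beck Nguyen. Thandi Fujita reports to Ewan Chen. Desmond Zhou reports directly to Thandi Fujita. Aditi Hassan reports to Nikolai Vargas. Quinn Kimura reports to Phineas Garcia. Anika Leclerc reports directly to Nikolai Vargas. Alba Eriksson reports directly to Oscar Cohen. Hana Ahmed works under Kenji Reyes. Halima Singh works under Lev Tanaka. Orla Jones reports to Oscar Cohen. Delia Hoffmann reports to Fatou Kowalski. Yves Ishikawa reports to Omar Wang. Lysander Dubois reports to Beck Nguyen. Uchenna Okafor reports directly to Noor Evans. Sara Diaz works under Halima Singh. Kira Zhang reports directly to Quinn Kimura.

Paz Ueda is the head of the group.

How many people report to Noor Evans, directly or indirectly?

Noor Evans directly manages Beck Nguyen, Uchenna Okafor. Under Beck Nguyen: Lysander Dubois, Gus Novak, Omar Wang, Yves Ishikawa, Oscar Cohen, Orla Jones, Alba Eriksson, Lev Tanaka, Halima Singh, Sara Diaz, Ewan Chen, Thandi Fujita, Desmond Zhou (13). Uchenna Okafor has no reports. So Noor Evans's organization is 2 direct reports plus everyone under them: 14 + 1 = 15.

15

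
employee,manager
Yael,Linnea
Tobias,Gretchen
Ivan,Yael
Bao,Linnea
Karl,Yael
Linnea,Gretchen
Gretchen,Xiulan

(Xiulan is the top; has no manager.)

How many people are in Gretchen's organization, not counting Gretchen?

6

Gretchen directly manages Tobias, Linnea. Tobias has no reports. Under Linnea: Bao, Yael, Karl, Ivan (4). So Gretchen's organization is 2 direct reports plus everyone under them: 1 + 5 = 6.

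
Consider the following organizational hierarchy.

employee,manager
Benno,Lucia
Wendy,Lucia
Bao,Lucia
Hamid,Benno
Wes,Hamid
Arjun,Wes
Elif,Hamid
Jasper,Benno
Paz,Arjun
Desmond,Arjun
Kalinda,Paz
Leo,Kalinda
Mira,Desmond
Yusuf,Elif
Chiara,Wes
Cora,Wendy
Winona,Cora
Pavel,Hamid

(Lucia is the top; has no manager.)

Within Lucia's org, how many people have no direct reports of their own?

The people in Lucia's organization with no one reporting to them are Bao, Winona, Jasper, Pavel, Yusuf, Chiara, Mira, Leo. That is 8.

8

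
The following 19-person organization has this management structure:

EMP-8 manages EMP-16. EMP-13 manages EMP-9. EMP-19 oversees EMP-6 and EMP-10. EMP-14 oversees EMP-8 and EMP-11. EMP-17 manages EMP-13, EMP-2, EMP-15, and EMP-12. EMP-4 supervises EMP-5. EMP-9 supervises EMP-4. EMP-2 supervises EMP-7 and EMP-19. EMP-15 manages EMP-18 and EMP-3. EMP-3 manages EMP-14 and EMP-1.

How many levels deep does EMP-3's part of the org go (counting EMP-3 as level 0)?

The longest chain under EMP-3 runs EMP-3 → EMP-14 → EMP-8 → EMP-16, which is 3 levels below EMP-3.

3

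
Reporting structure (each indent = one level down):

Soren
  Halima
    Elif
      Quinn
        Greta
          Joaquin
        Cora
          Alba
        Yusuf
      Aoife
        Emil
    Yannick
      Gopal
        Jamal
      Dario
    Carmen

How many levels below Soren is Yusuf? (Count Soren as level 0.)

4

Chain from Yusuf up to Soren: Yusuf → Quinn → Elif → Halima → Soren. That is 4 steps up, so Yusuf is 4 levels below Soren.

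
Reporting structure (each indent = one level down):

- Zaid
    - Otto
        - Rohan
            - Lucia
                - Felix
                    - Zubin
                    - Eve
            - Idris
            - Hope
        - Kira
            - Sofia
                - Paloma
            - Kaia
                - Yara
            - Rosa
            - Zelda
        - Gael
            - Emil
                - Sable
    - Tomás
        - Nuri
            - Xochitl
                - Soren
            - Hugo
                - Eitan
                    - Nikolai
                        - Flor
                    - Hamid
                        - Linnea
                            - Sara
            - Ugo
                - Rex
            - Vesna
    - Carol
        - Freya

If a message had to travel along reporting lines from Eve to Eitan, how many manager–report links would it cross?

Eve is 5 levels below Zaid, and Eitan is 4 levels below Zaid (their lowest common manager). The shortest path runs up from Eve to Zaid and back down to Eitan: 5 + 4 = 9 links.

9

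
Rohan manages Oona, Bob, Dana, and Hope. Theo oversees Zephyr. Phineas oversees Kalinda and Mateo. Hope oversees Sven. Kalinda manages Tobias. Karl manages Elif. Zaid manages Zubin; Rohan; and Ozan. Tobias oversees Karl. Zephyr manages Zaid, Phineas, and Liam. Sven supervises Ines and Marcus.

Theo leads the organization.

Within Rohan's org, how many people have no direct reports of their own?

5

The people in Rohan's organization with no one reporting to them are Dana, Oona, Bob, Marcus, Ines. That is 5.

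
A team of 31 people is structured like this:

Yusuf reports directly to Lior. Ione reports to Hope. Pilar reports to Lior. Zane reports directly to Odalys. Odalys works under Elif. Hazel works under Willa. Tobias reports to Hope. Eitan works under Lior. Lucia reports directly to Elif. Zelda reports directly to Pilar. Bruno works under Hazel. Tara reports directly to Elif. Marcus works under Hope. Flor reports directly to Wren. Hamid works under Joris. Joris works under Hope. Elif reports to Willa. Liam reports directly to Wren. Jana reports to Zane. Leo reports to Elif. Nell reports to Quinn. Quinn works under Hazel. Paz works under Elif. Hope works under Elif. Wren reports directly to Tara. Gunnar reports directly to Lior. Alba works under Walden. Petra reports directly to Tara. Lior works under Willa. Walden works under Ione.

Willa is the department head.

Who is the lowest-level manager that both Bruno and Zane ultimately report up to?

Bruno's chain of managers is Hazel, Willa. Zane's chain of managers is Odalys, Elif, Willa. The first manager that appears in both chains is Willa.

Willa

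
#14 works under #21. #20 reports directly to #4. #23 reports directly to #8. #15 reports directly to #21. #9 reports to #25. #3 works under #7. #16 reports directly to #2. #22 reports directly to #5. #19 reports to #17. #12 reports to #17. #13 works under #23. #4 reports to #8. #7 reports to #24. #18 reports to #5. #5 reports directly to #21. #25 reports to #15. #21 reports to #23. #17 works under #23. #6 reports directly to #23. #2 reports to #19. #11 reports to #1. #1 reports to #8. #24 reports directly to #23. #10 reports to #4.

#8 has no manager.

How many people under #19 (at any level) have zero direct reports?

1

The only person in #19's organization with no one reporting to them is #16. That is 1.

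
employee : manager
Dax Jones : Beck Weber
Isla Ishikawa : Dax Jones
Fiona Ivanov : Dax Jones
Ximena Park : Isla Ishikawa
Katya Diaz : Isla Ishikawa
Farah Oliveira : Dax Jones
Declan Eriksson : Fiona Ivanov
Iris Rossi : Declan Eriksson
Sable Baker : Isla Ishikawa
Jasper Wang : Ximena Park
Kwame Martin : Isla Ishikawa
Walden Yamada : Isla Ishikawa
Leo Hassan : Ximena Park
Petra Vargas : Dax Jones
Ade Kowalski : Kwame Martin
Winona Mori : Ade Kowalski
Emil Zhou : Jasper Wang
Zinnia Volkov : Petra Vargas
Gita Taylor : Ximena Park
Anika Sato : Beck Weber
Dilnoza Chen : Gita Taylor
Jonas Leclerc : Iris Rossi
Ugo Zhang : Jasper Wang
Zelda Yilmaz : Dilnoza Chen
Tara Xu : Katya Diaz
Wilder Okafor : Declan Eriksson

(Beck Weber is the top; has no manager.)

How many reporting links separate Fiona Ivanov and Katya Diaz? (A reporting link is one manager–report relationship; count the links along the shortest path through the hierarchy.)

3

Fiona Ivanov is 1 level below Dax Jones, and Katya Diaz is 2 levels below Dax Jones (their lowest common manager). The shortest path runs up from Fiona Ivanov to Dax Jones and back down to Katya Diaz: 1 + 2 = 3 links.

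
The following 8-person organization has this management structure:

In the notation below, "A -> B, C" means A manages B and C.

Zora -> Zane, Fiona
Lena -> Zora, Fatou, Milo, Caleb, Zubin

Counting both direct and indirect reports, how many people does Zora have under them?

2

Zora directly manages Zane, Fiona. Zane has no reports. Fiona has no reports. So Zora's organization is 2 direct reports plus everyone under them: 1 + 1 = 2.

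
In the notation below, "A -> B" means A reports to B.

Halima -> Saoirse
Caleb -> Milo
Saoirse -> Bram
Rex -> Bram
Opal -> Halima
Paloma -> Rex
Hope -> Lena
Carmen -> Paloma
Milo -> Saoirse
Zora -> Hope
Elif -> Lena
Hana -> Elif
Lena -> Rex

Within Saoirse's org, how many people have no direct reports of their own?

2

The people in Saoirse's organization with no one reporting to them are Opal, Caleb. That is 2.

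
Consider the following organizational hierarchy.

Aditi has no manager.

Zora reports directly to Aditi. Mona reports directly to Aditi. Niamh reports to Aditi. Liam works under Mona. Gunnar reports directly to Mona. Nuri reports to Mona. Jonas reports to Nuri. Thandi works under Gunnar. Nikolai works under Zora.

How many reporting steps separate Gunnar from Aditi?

2

Chain from Gunnar up to Aditi: Gunnar → Mona → Aditi. That is 2 steps up, so Gunnar is 2 levels below Aditi.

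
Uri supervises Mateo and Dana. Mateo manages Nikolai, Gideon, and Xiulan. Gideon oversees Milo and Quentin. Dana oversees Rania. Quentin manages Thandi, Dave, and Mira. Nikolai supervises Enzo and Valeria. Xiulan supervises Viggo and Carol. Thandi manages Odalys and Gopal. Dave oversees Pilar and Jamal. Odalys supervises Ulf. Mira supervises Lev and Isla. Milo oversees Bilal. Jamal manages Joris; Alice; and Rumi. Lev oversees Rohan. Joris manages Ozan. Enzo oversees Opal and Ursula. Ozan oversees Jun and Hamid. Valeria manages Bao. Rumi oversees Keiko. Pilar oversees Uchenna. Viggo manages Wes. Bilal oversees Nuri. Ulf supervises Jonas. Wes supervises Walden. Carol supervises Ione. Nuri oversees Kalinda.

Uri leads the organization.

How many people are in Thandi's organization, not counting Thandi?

Thandi directly manages Odalys, Gopal. Under Odalys: Ulf, Jonas (2). Gopal has no reports. So Thandi's organization is 2 direct reports plus everyone under them: 3 + 1 = 4.

4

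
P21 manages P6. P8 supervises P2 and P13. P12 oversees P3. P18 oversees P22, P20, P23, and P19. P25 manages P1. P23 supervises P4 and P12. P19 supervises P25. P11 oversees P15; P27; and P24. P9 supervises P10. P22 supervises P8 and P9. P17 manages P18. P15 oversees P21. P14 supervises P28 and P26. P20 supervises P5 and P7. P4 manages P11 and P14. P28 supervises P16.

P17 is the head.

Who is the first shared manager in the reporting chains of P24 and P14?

P24's chain of managers is P11, P4, P23, P18, P17. P14's chain of managers is P4, P23, P18, P17. The first manager that appears in both chains is P4.

P4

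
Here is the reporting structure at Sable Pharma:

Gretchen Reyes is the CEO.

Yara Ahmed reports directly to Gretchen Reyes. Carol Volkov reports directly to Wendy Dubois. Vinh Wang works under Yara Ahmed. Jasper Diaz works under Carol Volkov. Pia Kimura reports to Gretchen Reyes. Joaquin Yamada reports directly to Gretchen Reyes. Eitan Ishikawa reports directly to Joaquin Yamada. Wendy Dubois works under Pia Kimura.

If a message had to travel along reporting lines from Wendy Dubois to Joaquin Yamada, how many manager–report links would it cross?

Wendy Dubois is 2 levels below Gretchen Reyes, and Joaquin Yamada is 1 level below Gretchen Reyes (their lowest common manager). The shortest path runs up from Wendy Dubois to Gretchen Reyes and back down to Joaquin Yamada: 2 + 1 = 3 links.

3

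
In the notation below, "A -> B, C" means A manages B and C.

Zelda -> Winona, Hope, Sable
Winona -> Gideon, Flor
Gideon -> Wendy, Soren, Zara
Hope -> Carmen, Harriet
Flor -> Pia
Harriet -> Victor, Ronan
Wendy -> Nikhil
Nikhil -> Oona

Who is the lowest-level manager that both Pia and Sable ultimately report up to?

Zelda

Pia's chain of managers is Flor, Winona, Zelda. Sable's chain of managers is Zelda. The first manager that appears in both chains is Zelda.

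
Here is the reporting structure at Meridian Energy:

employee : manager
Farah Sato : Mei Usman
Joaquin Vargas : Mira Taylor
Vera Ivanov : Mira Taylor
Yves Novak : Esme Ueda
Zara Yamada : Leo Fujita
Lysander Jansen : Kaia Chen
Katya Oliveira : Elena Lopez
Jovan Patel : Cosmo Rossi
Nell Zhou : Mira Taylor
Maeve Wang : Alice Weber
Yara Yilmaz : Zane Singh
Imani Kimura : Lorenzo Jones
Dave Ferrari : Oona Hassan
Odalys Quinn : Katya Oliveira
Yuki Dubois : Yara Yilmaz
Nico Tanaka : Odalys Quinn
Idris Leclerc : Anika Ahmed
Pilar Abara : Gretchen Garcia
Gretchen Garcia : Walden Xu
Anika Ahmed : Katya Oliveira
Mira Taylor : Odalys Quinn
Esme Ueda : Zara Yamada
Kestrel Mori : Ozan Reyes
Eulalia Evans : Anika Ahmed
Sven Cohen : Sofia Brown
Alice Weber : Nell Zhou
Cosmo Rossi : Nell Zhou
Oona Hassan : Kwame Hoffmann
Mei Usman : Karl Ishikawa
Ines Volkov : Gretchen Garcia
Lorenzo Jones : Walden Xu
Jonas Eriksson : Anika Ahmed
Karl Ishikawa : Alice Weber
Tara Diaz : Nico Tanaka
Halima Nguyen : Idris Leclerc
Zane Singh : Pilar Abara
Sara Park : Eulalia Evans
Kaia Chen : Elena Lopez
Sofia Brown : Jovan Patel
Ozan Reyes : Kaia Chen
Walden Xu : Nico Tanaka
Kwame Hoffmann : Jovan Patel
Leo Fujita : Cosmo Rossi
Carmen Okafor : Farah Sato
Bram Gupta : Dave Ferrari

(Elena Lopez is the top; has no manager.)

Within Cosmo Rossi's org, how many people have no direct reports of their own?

The people in Cosmo Rossi's organization with no one reporting to them are Yves Novak, Sven Cohen, Bram Gupta. That is 3.

3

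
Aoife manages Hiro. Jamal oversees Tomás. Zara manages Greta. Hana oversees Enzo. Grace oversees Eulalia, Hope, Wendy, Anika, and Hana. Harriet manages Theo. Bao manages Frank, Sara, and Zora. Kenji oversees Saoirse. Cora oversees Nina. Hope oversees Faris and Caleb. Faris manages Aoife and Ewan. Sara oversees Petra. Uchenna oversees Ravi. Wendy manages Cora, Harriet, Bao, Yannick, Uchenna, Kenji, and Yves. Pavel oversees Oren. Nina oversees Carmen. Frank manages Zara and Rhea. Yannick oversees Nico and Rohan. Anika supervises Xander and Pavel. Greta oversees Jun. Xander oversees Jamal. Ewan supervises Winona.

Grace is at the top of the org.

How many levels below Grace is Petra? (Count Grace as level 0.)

Chain from Petra up to Grace: Petra → Sara → Bao → Wendy → Grace. That is 4 steps up, so Petra is 4 levels below Grace.

4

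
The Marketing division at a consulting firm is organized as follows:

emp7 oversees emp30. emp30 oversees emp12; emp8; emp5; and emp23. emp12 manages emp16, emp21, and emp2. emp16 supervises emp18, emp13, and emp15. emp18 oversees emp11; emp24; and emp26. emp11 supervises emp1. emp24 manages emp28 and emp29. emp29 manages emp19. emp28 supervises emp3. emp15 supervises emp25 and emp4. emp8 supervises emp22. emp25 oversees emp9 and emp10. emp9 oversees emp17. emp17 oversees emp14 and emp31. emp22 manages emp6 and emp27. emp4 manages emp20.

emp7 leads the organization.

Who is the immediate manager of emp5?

emp30

emp5 reports directly to emp30.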